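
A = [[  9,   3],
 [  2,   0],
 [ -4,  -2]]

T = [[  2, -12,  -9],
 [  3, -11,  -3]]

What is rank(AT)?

2

First compute AT:
[[ 27, -141, -90],
 [  4, -24, -18],
 [-14,  70,  42]]
Now row reduce the product.
R2 ← R2 − (4/27)·R1: [0, -28/9, -14/3]
R3 ← R3 + (14/27)·R1: [0, -28/9, -14/3]
R3 ← R3 − R2: [0, 0, 0]
2 nonzero rows, so rank(AT) = 2.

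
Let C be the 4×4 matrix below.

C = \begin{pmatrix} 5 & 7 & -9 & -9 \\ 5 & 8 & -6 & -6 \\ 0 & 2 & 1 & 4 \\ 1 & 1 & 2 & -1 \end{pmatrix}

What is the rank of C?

3

Row reduce to echelon form.
R2 ← R2 − R1: [0, 1, 3, 3]
R4 ← R4 − (1/5)·R1: [0, -2/5, 19/5, 4/5]
R3 ← R3 − (2)·R2: [0, 0, -5, -2]
R4 ← R4 + (2/5)·R2: [0, 0, 5, 2]
R4 ← R4 + R3: [0, 0, 0, 0]
Echelon form has 3 nonzero rows, so rank(C) = 3.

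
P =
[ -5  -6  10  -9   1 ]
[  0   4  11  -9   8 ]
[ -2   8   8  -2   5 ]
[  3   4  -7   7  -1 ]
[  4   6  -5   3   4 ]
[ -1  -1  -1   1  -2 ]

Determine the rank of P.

Row reduce to echelon form.
R3 ← R3 − (2/5)·R1: [0, 52/5, 4, 8/5, 23/5]
R4 ← R4 + (3/5)·R1: [0, 2/5, -1, 8/5, -2/5]
R5 ← R5 + (4/5)·R1: [0, 6/5, 3, -21/5, 24/5]
R6 ← R6 − (1/5)·R1: [0, 1/5, -3, 14/5, -11/5]
R3 ← R3 − (13/5)·R2: [0, 0, -123/5, 25, -81/5]
R4 ← R4 − (1/10)·R2: [0, 0, -21/10, 5/2, -6/5]
R5 ← R5 − (3/10)·R2: [0, 0, -3/10, -3/2, 12/5]
R6 ← R6 − (1/20)·R2: [0, 0, -71/20, 13/4, -13/5]
R4 ← R4 − (7/82)·R3: [0, 0, 0, 15/41, 15/82]
R5 ← R5 − (1/82)·R3: [0, 0, 0, -74/41, 213/82]
R6 ← R6 − (71/492)·R3: [0, 0, 0, -44/123, -43/164]
R5 ← R5 + (74/15)·R4: [0, 0, 0, 0, 7/2]
R6 ← R6 + (44/45)·R4: [0, 0, 0, 0, -1/12]
R6 ← R6 + (1/42)·R5: [0, 0, 0, 0, 0]
Echelon form has 5 nonzero rows, so rank(P) = 5.

5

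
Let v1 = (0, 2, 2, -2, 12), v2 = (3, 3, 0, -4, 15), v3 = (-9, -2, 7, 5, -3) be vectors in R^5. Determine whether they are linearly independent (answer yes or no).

Form the matrix with these vectors as rows and row reduce.
Swap R1 ↔ R2
R3 ← R3 + (3)·R1: [0, 7, 7, -7, 42]
R3 ← R3 − (7/2)·R2: [0, 0, 0, 0, 0]
2 nonzero rows, so the 3 vectors span a space of dimension 2.
Since 2 < 3, the vectors are linearly dependent.

no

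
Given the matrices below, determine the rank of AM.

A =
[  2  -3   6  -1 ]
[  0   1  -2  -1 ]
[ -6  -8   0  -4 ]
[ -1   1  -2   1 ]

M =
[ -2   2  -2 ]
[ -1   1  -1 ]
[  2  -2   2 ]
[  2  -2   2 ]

First compute AM:
[[  9,  -9,   9],
 [ -7,   7,  -7],
 [ 12, -12,  12],
 [ -1,   1,  -1]]
Now row reduce the product.
R2 ← R2 + (7/9)·R1: [0, 0, 0]
R3 ← R3 − (4/3)·R1: [0, 0, 0]
R4 ← R4 + (1/9)·R1: [0, 0, 0]
1 nonzero row, so rank(AM) = 1.

1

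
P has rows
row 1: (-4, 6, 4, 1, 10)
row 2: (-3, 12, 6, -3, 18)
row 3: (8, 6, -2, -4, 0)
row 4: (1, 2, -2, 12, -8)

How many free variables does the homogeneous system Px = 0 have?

2

Row reduce to echelon form.
R2 ← R2 − (3/4)·R1: [0, 15/2, 3, -15/4, 21/2]
R3 ← R3 + (2)·R1: [0, 18, 6, -2, 20]
R4 ← R4 + (1/4)·R1: [0, 7/2, -1, 49/4, -11/2]
R3 ← R3 − (12/5)·R2: [0, 0, -6/5, 7, -26/5]
R4 ← R4 − (7/15)·R2: [0, 0, -12/5, 14, -52/5]
R4 ← R4 − (2)·R3: [0, 0, 0, 0, 0]
3 nonzero rows, so rank(P) = 3.
P has 5 columns; by rank–nullity, nullity = 5 − 3 = 2.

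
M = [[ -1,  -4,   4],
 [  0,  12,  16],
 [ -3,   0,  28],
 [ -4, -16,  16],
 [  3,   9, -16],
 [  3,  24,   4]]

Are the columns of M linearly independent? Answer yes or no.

Row reduce M to echelon form.
R3 ← R3 − (3)·R1: [0, 12, 16]
R4 ← R4 − (4)·R1: [0, 0, 0]
R5 ← R5 + (3)·R1: [0, -3, -4]
R6 ← R6 + (3)·R1: [0, 12, 16]
R3 ← R3 − R2: [0, 0, 0]
R5 ← R5 + (1/4)·R2: [0, 0, 0]
R6 ← R6 − R2: [0, 0, 0]
2 pivots among 3 columns.
Only 2 < 3 pivot columns, so the columns are linearly dependent.

no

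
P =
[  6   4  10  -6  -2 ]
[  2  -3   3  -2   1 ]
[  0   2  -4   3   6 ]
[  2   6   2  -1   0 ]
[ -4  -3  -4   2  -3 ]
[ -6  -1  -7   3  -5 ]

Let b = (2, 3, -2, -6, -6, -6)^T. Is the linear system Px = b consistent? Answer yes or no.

no

Row reduce the augmented matrix [P | b].
R2 ← R2 − (1/3)·R1: [0, -13/3, -1/3, 0, 5/3, 7/3]
R4 ← R4 − (1/3)·R1: [0, 14/3, -4/3, 1, 2/3, -20/3]
R5 ← R5 + (2/3)·R1: [0, -1/3, 8/3, -2, -13/3, -14/3]
R6 ← R6 + R1: [0, 3, 3, -3, -7, -4]
R3 ← R3 + (6/13)·R2: [0, 0, -54/13, 3, 88/13, -12/13]
R4 ← R4 + (14/13)·R2: [0, 0, -22/13, 1, 32/13, -54/13]
R5 ← R5 − (1/13)·R2: [0, 0, 35/13, -2, -58/13, -63/13]
R6 ← R6 + (9/13)·R2: [0, 0, 36/13, -3, -76/13, -31/13]
R4 ← R4 − (11/27)·R3: [0, 0, 0, -2/9, -8/27, -34/9]
R5 ← R5 + (35/54)·R3: [0, 0, 0, -1/18, -2/27, -49/9]
R6 ← R6 + (2/3)·R3: [0, 0, 0, -1, -4/3, -3]
R5 ← R5 − (1/4)·R4: [0, 0, 0, 0, 0, -9/2]
R6 ← R6 − (9/2)·R4: [0, 0, 0, 0, 0, 14]
R6 ← R6 + (28/9)·R5: [0, 0, 0, 0, 0, 0]
The echelon form has 5 nonzero rows; the last pivot sits in the augmented column, so rank(P) = 4 but rank([P|b]) = 5.
Since the ranks differ, the system is inconsistent.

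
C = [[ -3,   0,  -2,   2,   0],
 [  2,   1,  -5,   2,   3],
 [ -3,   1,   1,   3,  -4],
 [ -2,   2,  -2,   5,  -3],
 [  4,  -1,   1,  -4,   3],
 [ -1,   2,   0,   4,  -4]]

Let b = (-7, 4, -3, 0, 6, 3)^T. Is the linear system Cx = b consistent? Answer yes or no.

Row reduce the augmented matrix [C | b].
R2 ← R2 + (2/3)·R1: [0, 1, -19/3, 10/3, 3, -2/3]
R3 ← R3 − R1: [0, 1, 3, 1, -4, 4]
R4 ← R4 − (2/3)·R1: [0, 2, -2/3, 11/3, -3, 14/3]
R5 ← R5 + (4/3)·R1: [0, -1, -5/3, -4/3, 3, -10/3]
R6 ← R6 − (1/3)·R1: [0, 2, 2/3, 10/3, -4, 16/3]
R3 ← R3 − R2: [0, 0, 28/3, -7/3, -7, 14/3]
R4 ← R4 − (2)·R2: [0, 0, 12, -3, -9, 6]
R5 ← R5 + R2: [0, 0, -8, 2, 6, -4]
R6 ← R6 − (2)·R2: [0, 0, 40/3, -10/3, -10, 20/3]
R4 ← R4 − (9/7)·R3: [0, 0, 0, 0, 0, 0]
R5 ← R5 + (6/7)·R3: [0, 0, 0, 0, 0, 0]
R6 ← R6 − (10/7)·R3: [0, 0, 0, 0, 0, 0]
The echelon form has 3 nonzero rows, and every pivot lies in the first 5 columns, so rank(C) = rank([C|b]) = 3.
The system is consistent.

yes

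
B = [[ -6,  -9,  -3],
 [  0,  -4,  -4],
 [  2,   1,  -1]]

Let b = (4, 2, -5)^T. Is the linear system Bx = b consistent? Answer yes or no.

no

Row reduce the augmented matrix [B | b].
R3 ← R3 + (1/3)·R1: [0, -2, -2, -11/3]
R3 ← R3 − (1/2)·R2: [0, 0, 0, -14/3]
The echelon form has 3 nonzero rows; the last pivot sits in the augmented column, so rank(B) = 2 but rank([B|b]) = 3.
Since the ranks differ, the system is inconsistent.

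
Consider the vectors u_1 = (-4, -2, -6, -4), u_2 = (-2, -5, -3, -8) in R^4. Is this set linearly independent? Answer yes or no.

yes

Form the matrix with these vectors as rows and row reduce.
R2 ← R2 − (1/2)·R1: [0, -4, 0, -6]
2 nonzero rows, so the 2 vectors span a space of dimension 2.
Since 2 = 2, the vectors are linearly independent.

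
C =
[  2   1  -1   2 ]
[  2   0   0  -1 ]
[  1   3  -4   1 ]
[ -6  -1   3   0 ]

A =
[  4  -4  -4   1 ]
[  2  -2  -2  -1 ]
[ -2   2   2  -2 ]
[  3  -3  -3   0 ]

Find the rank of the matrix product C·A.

First compute CA:
[[ 18, -18, -18,   3],
 [  5,  -5,  -5,   2],
 [ 21, -21, -21,   6],
 [-32,  32,  32, -11]]
Now row reduce the product.
R2 ← R2 − (5/18)·R1: [0, 0, 0, 7/6]
R3 ← R3 − (7/6)·R1: [0, 0, 0, 5/2]
R4 ← R4 + (16/9)·R1: [0, 0, 0, -17/3]
R3 ← R3 − (15/7)·R2: [0, 0, 0, 0]
R4 ← R4 + (34/7)·R2: [0, 0, 0, 0]
2 nonzero rows, so rank(CA) = 2.

2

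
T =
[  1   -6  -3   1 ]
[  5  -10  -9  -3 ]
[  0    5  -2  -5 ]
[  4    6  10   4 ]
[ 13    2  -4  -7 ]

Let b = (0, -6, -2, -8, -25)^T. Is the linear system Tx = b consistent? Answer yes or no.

Row reduce the augmented matrix [T | b].
R2 ← R2 − (5)·R1: [0, 20, 6, -8, -6]
R4 ← R4 − (4)·R1: [0, 30, 22, 0, -8]
R5 ← R5 − (13)·R1: [0, 80, 35, -20, -25]
R3 ← R3 − (1/4)·R2: [0, 0, -7/2, -3, -1/2]
R4 ← R4 − (3/2)·R2: [0, 0, 13, 12, 1]
R5 ← R5 − (4)·R2: [0, 0, 11, 12, -1]
R4 ← R4 + (26/7)·R3: [0, 0, 0, 6/7, -6/7]
R5 ← R5 + (22/7)·R3: [0, 0, 0, 18/7, -18/7]
R5 ← R5 − (3)·R4: [0, 0, 0, 0, 0]
The echelon form has 4 nonzero rows, and every pivot lies in the first 4 columns, so rank(T) = rank([T|b]) = 4.
The system is consistent.

yes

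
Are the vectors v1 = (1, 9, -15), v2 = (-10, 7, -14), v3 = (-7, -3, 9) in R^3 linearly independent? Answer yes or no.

Form the matrix with these vectors as rows and row reduce.
R2 ← R2 + (10)·R1: [0, 97, -164]
R3 ← R3 + (7)·R1: [0, 60, -96]
R3 ← R3 − (60/97)·R2: [0, 0, 528/97]
3 nonzero rows, so the 3 vectors span a space of dimension 3.
Since 3 = 3, the vectors are linearly independent.

yes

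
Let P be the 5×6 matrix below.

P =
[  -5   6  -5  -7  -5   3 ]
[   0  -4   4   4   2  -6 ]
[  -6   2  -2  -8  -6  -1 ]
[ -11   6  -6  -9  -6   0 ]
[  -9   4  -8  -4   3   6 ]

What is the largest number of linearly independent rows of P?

5

Row reduce to echelon form.
R3 ← R3 − (6/5)·R1: [0, -26/5, 4, 2/5, 0, -23/5]
R4 ← R4 − (11/5)·R1: [0, -36/5, 5, 32/5, 5, -33/5]
R5 ← R5 − (9/5)·R1: [0, -34/5, 1, 43/5, 12, 3/5]
R3 ← R3 − (13/10)·R2: [0, 0, -6/5, -24/5, -13/5, 16/5]
R4 ← R4 − (9/5)·R2: [0, 0, -11/5, -4/5, 7/5, 21/5]
R5 ← R5 − (17/10)·R2: [0, 0, -29/5, 9/5, 43/5, 54/5]
R4 ← R4 − (11/6)·R3: [0, 0, 0, 8, 37/6, -5/3]
R5 ← R5 − (29/6)·R3: [0, 0, 0, 25, 127/6, -14/3]
R5 ← R5 − (25/8)·R4: [0, 0, 0, 0, 91/48, 13/24]
Echelon form has 5 nonzero rows, so rank(P) = 5.
The rank gives the maximum number of linearly independent rows: 5.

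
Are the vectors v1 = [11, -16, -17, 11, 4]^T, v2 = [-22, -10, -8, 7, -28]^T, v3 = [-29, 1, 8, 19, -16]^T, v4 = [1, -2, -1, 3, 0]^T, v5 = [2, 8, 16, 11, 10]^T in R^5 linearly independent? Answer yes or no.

no

Form the matrix with these vectors as rows and row reduce.
R2 ← R2 + (2)·R1: [0, -42, -42, 29, -20]
R3 ← R3 + (29/11)·R1: [0, -453/11, -405/11, 48, -60/11]
R4 ← R4 − (1/11)·R1: [0, -6/11, 6/11, 2, -4/11]
R5 ← R5 − (2/11)·R1: [0, 120/11, 210/11, 9, 102/11]
R3 ← R3 − (151/154)·R2: [0, 0, 48/11, 3013/154, 1090/77]
R4 ← R4 − (1/77)·R2: [0, 0, 12/11, 125/77, -8/77]
R5 ← R5 + (20/77)·R2: [0, 0, 90/11, 1273/77, 314/77]
R4 ← R4 − (1/4)·R3: [0, 0, 0, -183/56, -51/14]
R5 ← R5 − (15/8)·R3: [0, 0, 0, -2257/112, -629/28]
R5 ← R5 − (37/6)·R4: [0, 0, 0, 0, 0]
4 nonzero rows, so the 5 vectors span a space of dimension 4.
Since 4 < 5, the vectors are linearly dependent.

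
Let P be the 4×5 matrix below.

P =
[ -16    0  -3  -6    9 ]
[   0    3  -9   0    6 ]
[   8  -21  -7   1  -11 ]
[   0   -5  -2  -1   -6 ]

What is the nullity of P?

Row reduce to echelon form.
R3 ← R3 + (1/2)·R1: [0, -21, -17/2, -2, -13/2]
R3 ← R3 + (7)·R2: [0, 0, -143/2, -2, 71/2]
R4 ← R4 + (5/3)·R2: [0, 0, -17, -1, 4]
R4 ← R4 − (34/143)·R3: [0, 0, 0, -75/143, -635/143]
4 nonzero rows, so rank(P) = 4.
P has 5 columns; by rank–nullity, nullity = 5 − 4 = 1.

1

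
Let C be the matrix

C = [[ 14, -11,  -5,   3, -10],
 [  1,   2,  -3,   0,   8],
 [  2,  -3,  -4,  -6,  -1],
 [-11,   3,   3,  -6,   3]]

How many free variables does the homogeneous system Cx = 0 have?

Row reduce to echelon form.
R2 ← R2 − (1/14)·R1: [0, 39/14, -37/14, -3/14, 61/7]
R3 ← R3 − (1/7)·R1: [0, -10/7, -23/7, -45/7, 3/7]
R4 ← R4 + (11/14)·R1: [0, -79/14, -13/14, -51/14, -34/7]
R3 ← R3 + (20/39)·R2: [0, 0, -181/39, -85/13, 191/39]
R4 ← R4 + (79/39)·R2: [0, 0, -245/39, -53/13, 499/39]
R4 ← R4 − (245/181)·R3: [0, 0, 0, 864/181, 1116/181]
4 nonzero rows, so rank(C) = 4.
C has 5 columns; by rank–nullity, nullity = 5 − 4 = 1.

1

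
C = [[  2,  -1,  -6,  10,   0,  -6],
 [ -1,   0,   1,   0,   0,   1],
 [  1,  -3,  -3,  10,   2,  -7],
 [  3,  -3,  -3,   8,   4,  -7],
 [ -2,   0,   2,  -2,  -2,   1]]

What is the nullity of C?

Row reduce to echelon form.
R2 ← R2 + (1/2)·R1: [0, -1/2, -2, 5, 0, -2]
R3 ← R3 − (1/2)·R1: [0, -5/2, 0, 5, 2, -4]
R4 ← R4 − (3/2)·R1: [0, -3/2, 6, -7, 4, 2]
R5 ← R5 + R1: [0, -1, -4, 8, -2, -5]
R3 ← R3 − (5)·R2: [0, 0, 10, -20, 2, 6]
R4 ← R4 − (3)·R2: [0, 0, 12, -22, 4, 8]
R5 ← R5 − (2)·R2: [0, 0, 0, -2, -2, -1]
R4 ← R4 − (6/5)·R3: [0, 0, 0, 2, 8/5, 4/5]
R5 ← R5 + R4: [0, 0, 0, 0, -2/5, -1/5]
5 nonzero rows, so rank(C) = 5.
C has 6 columns; by rank–nullity, nullity = 6 − 5 = 1.

1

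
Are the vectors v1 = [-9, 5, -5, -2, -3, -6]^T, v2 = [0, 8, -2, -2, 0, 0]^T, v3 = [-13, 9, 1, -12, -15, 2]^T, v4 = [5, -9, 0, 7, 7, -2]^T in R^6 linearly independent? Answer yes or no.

Form the matrix with these vectors as rows and row reduce.
R3 ← R3 − (13/9)·R1: [0, 16/9, 74/9, -82/9, -32/3, 32/3]
R4 ← R4 + (5/9)·R1: [0, -56/9, -25/9, 53/9, 16/3, -16/3]
R3 ← R3 − (2/9)·R2: [0, 0, 26/3, -26/3, -32/3, 32/3]
R4 ← R4 + (7/9)·R2: [0, 0, -13/3, 13/3, 16/3, -16/3]
R4 ← R4 + (1/2)·R3: [0, 0, 0, 0, 0, 0]
3 nonzero rows, so the 4 vectors span a space of dimension 3.
Since 3 < 4, the vectors are linearly dependent.

no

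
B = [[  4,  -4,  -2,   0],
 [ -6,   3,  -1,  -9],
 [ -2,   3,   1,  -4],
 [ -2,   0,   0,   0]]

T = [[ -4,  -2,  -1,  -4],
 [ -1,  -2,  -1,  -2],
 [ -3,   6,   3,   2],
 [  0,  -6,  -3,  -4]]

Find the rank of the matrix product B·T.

2

First compute BT:
[[ -6, -12,  -6, -12],
 [ 24,  54,  27,  52],
 [  2,  28,  14,  20],
 [  8,   4,   2,   8]]
Now row reduce the product.
R2 ← R2 + (4)·R1: [0, 6, 3, 4]
R3 ← R3 + (1/3)·R1: [0, 24, 12, 16]
R4 ← R4 + (4/3)·R1: [0, -12, -6, -8]
R3 ← R3 − (4)·R2: [0, 0, 0, 0]
R4 ← R4 + (2)·R2: [0, 0, 0, 0]
2 nonzero rows, so rank(BT) = 2.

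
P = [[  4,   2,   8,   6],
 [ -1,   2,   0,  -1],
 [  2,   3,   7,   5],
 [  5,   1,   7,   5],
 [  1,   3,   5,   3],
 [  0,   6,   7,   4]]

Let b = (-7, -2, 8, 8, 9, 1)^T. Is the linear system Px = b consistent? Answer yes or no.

Row reduce the augmented matrix [P | b].
R2 ← R2 + (1/4)·R1: [0, 5/2, 2, 1/2, -15/4]
R3 ← R3 − (1/2)·R1: [0, 2, 3, 2, 23/2]
R4 ← R4 − (5/4)·R1: [0, -3/2, -3, -5/2, 67/4]
R5 ← R5 − (1/4)·R1: [0, 5/2, 3, 3/2, 43/4]
R3 ← R3 − (4/5)·R2: [0, 0, 7/5, 8/5, 29/2]
R4 ← R4 + (3/5)·R2: [0, 0, -9/5, -11/5, 29/2]
R5 ← R5 − R2: [0, 0, 1, 1, 29/2]
R6 ← R6 − (12/5)·R2: [0, 0, 11/5, 14/5, 10]
R4 ← R4 + (9/7)·R3: [0, 0, 0, -1/7, 232/7]
R5 ← R5 − (5/7)·R3: [0, 0, 0, -1/7, 29/7]
R6 ← R6 − (11/7)·R3: [0, 0, 0, 2/7, -179/14]
R5 ← R5 − R4: [0, 0, 0, 0, -29]
R6 ← R6 + (2)·R4: [0, 0, 0, 0, 107/2]
R6 ← R6 + (107/58)·R5: [0, 0, 0, 0, 0]
The echelon form has 5 nonzero rows; the last pivot sits in the augmented column, so rank(P) = 4 but rank([P|b]) = 5.
Since the ranks differ, the system is inconsistent.

no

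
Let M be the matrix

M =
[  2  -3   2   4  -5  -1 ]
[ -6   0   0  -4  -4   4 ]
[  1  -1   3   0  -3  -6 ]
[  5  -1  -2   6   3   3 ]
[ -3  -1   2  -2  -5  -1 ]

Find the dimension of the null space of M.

Row reduce to echelon form.
R2 ← R2 + (3)·R1: [0, -9, 6, 8, -19, 1]
R3 ← R3 − (1/2)·R1: [0, 1/2, 2, -2, -1/2, -11/2]
R4 ← R4 − (5/2)·R1: [0, 13/2, -7, -4, 31/2, 11/2]
R5 ← R5 + (3/2)·R1: [0, -11/2, 5, 4, -25/2, -5/2]
R3 ← R3 + (1/18)·R2: [0, 0, 7/3, -14/9, -14/9, -49/9]
R4 ← R4 + (13/18)·R2: [0, 0, -8/3, 16/9, 16/9, 56/9]
R5 ← R5 − (11/18)·R2: [0, 0, 4/3, -8/9, -8/9, -28/9]
R4 ← R4 + (8/7)·R3: [0, 0, 0, 0, 0, 0]
R5 ← R5 − (4/7)·R3: [0, 0, 0, 0, 0, 0]
3 nonzero rows, so rank(M) = 3.
M has 6 columns; by rank–nullity, nullity = 6 − 3 = 3.

3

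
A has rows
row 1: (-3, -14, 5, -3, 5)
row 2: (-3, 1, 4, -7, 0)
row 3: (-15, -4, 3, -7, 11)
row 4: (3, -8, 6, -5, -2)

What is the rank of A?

Row reduce to echelon form.
R2 ← R2 − R1: [0, 15, -1, -4, -5]
R3 ← R3 − (5)·R1: [0, 66, -22, 8, -14]
R4 ← R4 + R1: [0, -22, 11, -8, 3]
R3 ← R3 − (22/5)·R2: [0, 0, -88/5, 128/5, 8]
R4 ← R4 + (22/15)·R2: [0, 0, 143/15, -208/15, -13/3]
R4 ← R4 + (13/24)·R3: [0, 0, 0, 0, 0]
Echelon form has 3 nonzero rows, so rank(A) = 3.

3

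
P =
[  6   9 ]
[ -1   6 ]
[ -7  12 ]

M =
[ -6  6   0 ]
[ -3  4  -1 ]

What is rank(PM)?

2

First compute PM:
[[-63,  72,  -9],
 [-12,  18,  -6],
 [  6,   6, -12]]
Now row reduce the product.
R2 ← R2 − (4/21)·R1: [0, 30/7, -30/7]
R3 ← R3 + (2/21)·R1: [0, 90/7, -90/7]
R3 ← R3 − (3)·R2: [0, 0, 0]
2 nonzero rows, so rank(PM) = 2.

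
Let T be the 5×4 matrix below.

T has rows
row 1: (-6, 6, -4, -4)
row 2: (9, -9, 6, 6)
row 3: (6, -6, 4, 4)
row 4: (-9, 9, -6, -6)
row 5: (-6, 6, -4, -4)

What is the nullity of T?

3

Row reduce to echelon form.
R2 ← R2 + (3/2)·R1: [0, 0, 0, 0]
R3 ← R3 + R1: [0, 0, 0, 0]
R4 ← R4 − (3/2)·R1: [0, 0, 0, 0]
R5 ← R5 − R1: [0, 0, 0, 0]
1 nonzero row, so rank(T) = 1.
T has 4 columns; by rank–nullity, nullity = 4 − 1 = 3.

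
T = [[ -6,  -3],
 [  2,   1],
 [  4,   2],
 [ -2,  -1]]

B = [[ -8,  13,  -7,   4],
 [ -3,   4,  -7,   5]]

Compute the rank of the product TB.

1

First compute TB:
[[ 57, -90,  63, -39],
 [-19,  30, -21,  13],
 [-38,  60, -42,  26],
 [ 19, -30,  21, -13]]
Now row reduce the product.
R2 ← R2 + (1/3)·R1: [0, 0, 0, 0]
R3 ← R3 + (2/3)·R1: [0, 0, 0, 0]
R4 ← R4 − (1/3)·R1: [0, 0, 0, 0]
1 nonzero row, so rank(TB) = 1.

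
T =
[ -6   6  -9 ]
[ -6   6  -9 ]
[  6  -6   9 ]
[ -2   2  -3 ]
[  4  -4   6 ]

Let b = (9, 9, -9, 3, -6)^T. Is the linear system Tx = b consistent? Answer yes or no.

Row reduce the augmented matrix [T | b].
R2 ← R2 − R1: [0, 0, 0, 0]
R3 ← R3 + R1: [0, 0, 0, 0]
R4 ← R4 − (1/3)·R1: [0, 0, 0, 0]
R5 ← R5 + (2/3)·R1: [0, 0, 0, 0]
The echelon form has 1 nonzero rows, and every pivot lies in the first 3 columns, so rank(T) = rank([T|b]) = 1.
The system is consistent.

yes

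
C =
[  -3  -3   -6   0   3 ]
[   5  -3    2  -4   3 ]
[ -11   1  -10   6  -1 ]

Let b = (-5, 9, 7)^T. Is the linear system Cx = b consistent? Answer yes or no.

Row reduce the augmented matrix [C | b].
R2 ← R2 + (5/3)·R1: [0, -8, -8, -4, 8, 2/3]
R3 ← R3 − (11/3)·R1: [0, 12, 12, 6, -12, 76/3]
R3 ← R3 + (3/2)·R2: [0, 0, 0, 0, 0, 79/3]
The echelon form has 3 nonzero rows; the last pivot sits in the augmented column, so rank(C) = 2 but rank([C|b]) = 3.
Since the ranks differ, the system is inconsistent.

no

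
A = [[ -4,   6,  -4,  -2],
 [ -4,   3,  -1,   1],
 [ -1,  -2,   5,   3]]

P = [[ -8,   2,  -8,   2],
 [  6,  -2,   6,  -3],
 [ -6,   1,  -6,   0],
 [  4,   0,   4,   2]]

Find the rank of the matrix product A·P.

First compute AP:
[[ 84, -24,  84, -30],
 [ 60, -15,  60, -15],
 [-22,   7, -22,  10]]
Now row reduce the product.
R2 ← R2 − (5/7)·R1: [0, 15/7, 0, 45/7]
R3 ← R3 + (11/42)·R1: [0, 5/7, 0, 15/7]
R3 ← R3 − (1/3)·R2: [0, 0, 0, 0]
2 nonzero rows, so rank(AP) = 2.

2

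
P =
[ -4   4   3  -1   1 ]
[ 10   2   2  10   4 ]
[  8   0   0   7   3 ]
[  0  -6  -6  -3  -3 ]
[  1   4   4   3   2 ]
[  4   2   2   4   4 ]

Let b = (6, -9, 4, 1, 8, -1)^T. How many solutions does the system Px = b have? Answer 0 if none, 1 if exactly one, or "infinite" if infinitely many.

Row reduce the augmented matrix [P | b].
R2 ← R2 + (5/2)·R1: [0, 12, 19/2, 15/2, 13/2, 6]
R3 ← R3 + (2)·R1: [0, 8, 6, 5, 5, 16]
R5 ← R5 + (1/4)·R1: [0, 5, 19/4, 11/4, 9/4, 19/2]
R6 ← R6 + R1: [0, 6, 5, 3, 5, 5]
R3 ← R3 − (2/3)·R2: [0, 0, -1/3, 0, 2/3, 12]
R4 ← R4 + (1/2)·R2: [0, 0, -5/4, 3/4, 1/4, 4]
R5 ← R5 − (5/12)·R2: [0, 0, 19/24, -3/8, -11/24, 7]
R6 ← R6 − (1/2)·R2: [0, 0, 1/4, -3/4, 7/4, 2]
R4 ← R4 − (15/4)·R3: [0, 0, 0, 3/4, -9/4, -41]
R5 ← R5 + (19/8)·R3: [0, 0, 0, -3/8, 9/8, 71/2]
R6 ← R6 + (3/4)·R3: [0, 0, 0, -3/4, 9/4, 11]
R5 ← R5 + (1/2)·R4: [0, 0, 0, 0, 0, 15]
R6 ← R6 + R4: [0, 0, 0, 0, 0, -30]
R6 ← R6 + (2)·R5: [0, 0, 0, 0, 0, 0]
The echelon form has 5 nonzero rows; the last pivot sits in the augmented column, so rank(P) = 4 but rank([P|b]) = 5.
Since the ranks differ, the system is inconsistent.
It has no solutions.

0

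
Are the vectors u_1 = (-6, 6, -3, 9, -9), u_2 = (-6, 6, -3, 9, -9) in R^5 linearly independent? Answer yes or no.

no

Form the matrix with these vectors as rows and row reduce.
R2 ← R2 − R1: [0, 0, 0, 0, 0]
1 nonzero row, so the 2 vectors span a space of dimension 1.
Since 1 < 2, the vectors are linearly dependent.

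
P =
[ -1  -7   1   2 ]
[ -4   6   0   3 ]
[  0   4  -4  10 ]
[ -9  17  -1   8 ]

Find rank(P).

Row reduce to echelon form.
R2 ← R2 − (4)·R1: [0, 34, -4, -5]
R4 ← R4 − (9)·R1: [0, 80, -10, -10]
R3 ← R3 − (2/17)·R2: [0, 0, -60/17, 180/17]
R4 ← R4 − (40/17)·R2: [0, 0, -10/17, 30/17]
R4 ← R4 − (1/6)·R3: [0, 0, 0, 0]
Echelon form has 3 nonzero rows, so rank(P) = 3.

3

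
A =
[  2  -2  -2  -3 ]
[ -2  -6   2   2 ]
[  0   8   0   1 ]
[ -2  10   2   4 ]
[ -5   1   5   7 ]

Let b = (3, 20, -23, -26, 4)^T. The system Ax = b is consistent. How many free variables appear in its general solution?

2

Row reduce the augmented matrix [A | b].
R2 ← R2 + R1: [0, -8, 0, -1, 23]
R4 ← R4 + R1: [0, 8, 0, 1, -23]
R5 ← R5 + (5/2)·R1: [0, -4, 0, -1/2, 23/2]
R3 ← R3 + R2: [0, 0, 0, 0, 0]
R4 ← R4 + R2: [0, 0, 0, 0, 0]
R5 ← R5 − (1/2)·R2: [0, 0, 0, 0, 0]
The echelon form has 2 nonzero rows, and every pivot lies in the first 4 columns, so rank(A) = rank([A|b]) = 2.
The system is consistent.
Free variables = (unknowns) − (rank) = 4 − 2 = 2.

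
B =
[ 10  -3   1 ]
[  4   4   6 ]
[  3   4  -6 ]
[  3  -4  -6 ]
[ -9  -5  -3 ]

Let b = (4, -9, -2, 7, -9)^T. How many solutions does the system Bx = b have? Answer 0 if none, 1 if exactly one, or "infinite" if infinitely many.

0

Row reduce the augmented matrix [B | b].
R2 ← R2 − (2/5)·R1: [0, 26/5, 28/5, -53/5]
R3 ← R3 − (3/10)·R1: [0, 49/10, -63/10, -16/5]
R4 ← R4 − (3/10)·R1: [0, -31/10, -63/10, 29/5]
R5 ← R5 + (9/10)·R1: [0, -77/10, -21/10, -27/5]
R3 ← R3 − (49/52)·R2: [0, 0, -301/26, 353/52]
R4 ← R4 + (31/52)·R2: [0, 0, -77/26, -27/52]
R5 ← R5 + (77/52)·R2: [0, 0, 161/26, -1097/52]
R4 ← R4 − (11/43)·R3: [0, 0, 0, -97/43]
R5 ← R5 + (23/43)·R3: [0, 0, 0, -751/43]
R5 ← R5 − (751/97)·R4: [0, 0, 0, 0]
The echelon form has 4 nonzero rows; the last pivot sits in the augmented column, so rank(B) = 3 but rank([B|b]) = 4.
Since the ranks differ, the system is inconsistent.
It has no solutions.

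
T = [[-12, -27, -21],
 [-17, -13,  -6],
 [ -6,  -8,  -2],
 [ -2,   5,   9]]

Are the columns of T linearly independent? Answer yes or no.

yes

Row reduce T to echelon form.
R2 ← R2 − (17/12)·R1: [0, 101/4, 95/4]
R3 ← R3 − (1/2)·R1: [0, 11/2, 17/2]
R4 ← R4 − (1/6)·R1: [0, 19/2, 25/2]
R3 ← R3 − (22/101)·R2: [0, 0, 336/101]
R4 ← R4 − (38/101)·R2: [0, 0, 360/101]
R4 ← R4 − (15/14)·R3: [0, 0, 0]
3 pivots among 3 columns.
Every column is a pivot column, so the columns are linearly independent.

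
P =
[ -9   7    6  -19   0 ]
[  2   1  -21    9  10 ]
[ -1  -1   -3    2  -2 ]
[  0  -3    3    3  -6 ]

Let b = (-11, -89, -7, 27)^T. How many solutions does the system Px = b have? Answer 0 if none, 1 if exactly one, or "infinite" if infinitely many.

Row reduce the augmented matrix [P | b].
R2 ← R2 + (2/9)·R1: [0, 23/9, -59/3, 43/9, 10, -823/9]
R3 ← R3 − (1/9)·R1: [0, -16/9, -11/3, 37/9, -2, -52/9]
R3 ← R3 + (16/23)·R2: [0, 0, -399/23, 171/23, 114/23, -1596/23]
R4 ← R4 + (27/23)·R2: [0, 0, -462/23, 198/23, 132/23, -1848/23]
R4 ← R4 − (22/19)·R3: [0, 0, 0, 0, 0, 0]
The echelon form has 3 nonzero rows, and every pivot lies in the first 5 columns, so rank(P) = rank([P|b]) = 3.
The system is consistent.
rank = 3 < 5 unknowns, so there are infinitely many solutions.

infinite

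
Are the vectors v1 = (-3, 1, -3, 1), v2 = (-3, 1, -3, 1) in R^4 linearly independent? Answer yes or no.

no

Form the matrix with these vectors as rows and row reduce.
R2 ← R2 − R1: [0, 0, 0, 0]
1 nonzero row, so the 2 vectors span a space of dimension 1.
Since 1 < 2, the vectors are linearly dependent.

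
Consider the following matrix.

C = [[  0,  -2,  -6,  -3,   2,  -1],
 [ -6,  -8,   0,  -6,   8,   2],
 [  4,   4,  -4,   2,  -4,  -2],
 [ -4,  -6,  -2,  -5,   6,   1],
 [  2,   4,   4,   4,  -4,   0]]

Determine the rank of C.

Row reduce to echelon form.
Swap R1 ↔ R2
R3 ← R3 + (2/3)·R1: [0, -4/3, -4, -2, 4/3, -2/3]
R4 ← R4 − (2/3)·R1: [0, -2/3, -2, -1, 2/3, -1/3]
R5 ← R5 + (1/3)·R1: [0, 4/3, 4, 2, -4/3, 2/3]
R3 ← R3 − (2/3)·R2: [0, 0, 0, 0, 0, 0]
R4 ← R4 − (1/3)·R2: [0, 0, 0, 0, 0, 0]
R5 ← R5 + (2/3)·R2: [0, 0, 0, 0, 0, 0]
Echelon form has 2 nonzero rows, so rank(C) = 2.

2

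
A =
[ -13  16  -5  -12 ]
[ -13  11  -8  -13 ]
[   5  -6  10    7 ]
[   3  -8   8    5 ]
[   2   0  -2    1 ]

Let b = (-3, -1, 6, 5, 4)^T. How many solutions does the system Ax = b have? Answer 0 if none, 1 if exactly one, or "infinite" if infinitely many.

0

Row reduce the augmented matrix [A | b].
R2 ← R2 − R1: [0, -5, -3, -1, 2]
R3 ← R3 + (5/13)·R1: [0, 2/13, 105/13, 31/13, 63/13]
R4 ← R4 + (3/13)·R1: [0, -56/13, 89/13, 29/13, 56/13]
R5 ← R5 + (2/13)·R1: [0, 32/13, -36/13, -11/13, 46/13]
R3 ← R3 + (2/65)·R2: [0, 0, 519/65, 153/65, 319/65]
R4 ← R4 − (56/65)·R2: [0, 0, 613/65, 201/65, 168/65]
R5 ← R5 + (32/65)·R2: [0, 0, -276/65, -87/65, 294/65]
R4 ← R4 − (613/519)·R3: [0, 0, 0, 54/173, -1667/519]
R5 ← R5 + (92/173)·R3: [0, 0, 0, -15/173, 1234/173]
R5 ← R5 + (5/18)·R4: [0, 0, 0, 0, 337/54]
The echelon form has 5 nonzero rows; the last pivot sits in the augmented column, so rank(A) = 4 but rank([A|b]) = 5.
Since the ranks differ, the system is inconsistent.
It has no solutions.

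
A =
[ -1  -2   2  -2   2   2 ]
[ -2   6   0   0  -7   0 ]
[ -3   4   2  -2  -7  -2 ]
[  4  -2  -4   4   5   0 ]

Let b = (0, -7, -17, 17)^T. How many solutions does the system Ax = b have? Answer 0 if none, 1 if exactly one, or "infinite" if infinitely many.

infinite

Row reduce the augmented matrix [A | b].
R2 ← R2 − (2)·R1: [0, 10, -4, 4, -11, -4, -7]
R3 ← R3 − (3)·R1: [0, 10, -4, 4, -13, -8, -17]
R4 ← R4 + (4)·R1: [0, -10, 4, -4, 13, 8, 17]
R3 ← R3 − R2: [0, 0, 0, 0, -2, -4, -10]
R4 ← R4 + R2: [0, 0, 0, 0, 2, 4, 10]
R4 ← R4 + R3: [0, 0, 0, 0, 0, 0, 0]
The echelon form has 3 nonzero rows, and every pivot lies in the first 6 columns, so rank(A) = rank([A|b]) = 3.
The system is consistent.
rank = 3 < 6 unknowns, so there are infinitely many solutions.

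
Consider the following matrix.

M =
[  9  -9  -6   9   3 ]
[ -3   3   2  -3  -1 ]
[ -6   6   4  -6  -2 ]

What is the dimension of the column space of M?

Row reduce to echelon form.
R2 ← R2 + (1/3)·R1: [0, 0, 0, 0, 0]
R3 ← R3 + (2/3)·R1: [0, 0, 0, 0, 0]
Echelon form has 1 nonzero row, so rank(M) = 1.
The column space has dimension equal to the rank: 1.

1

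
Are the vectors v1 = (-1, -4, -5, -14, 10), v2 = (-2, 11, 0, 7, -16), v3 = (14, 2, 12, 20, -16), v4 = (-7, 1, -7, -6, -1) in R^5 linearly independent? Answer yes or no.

Form the matrix with these vectors as rows and row reduce.
R2 ← R2 − (2)·R1: [0, 19, 10, 35, -36]
R3 ← R3 + (14)·R1: [0, -54, -58, -176, 124]
R4 ← R4 − (7)·R1: [0, 29, 28, 92, -71]
R3 ← R3 + (54/19)·R2: [0, 0, -562/19, -1454/19, 412/19]
R4 ← R4 − (29/19)·R2: [0, 0, 242/19, 733/19, -305/19]
R4 ← R4 + (121/281)·R3: [0, 0, 0, 1581/281, -1887/281]
4 nonzero rows, so the 4 vectors span a space of dimension 4.
Since 4 = 4, the vectors are linearly independent.

yes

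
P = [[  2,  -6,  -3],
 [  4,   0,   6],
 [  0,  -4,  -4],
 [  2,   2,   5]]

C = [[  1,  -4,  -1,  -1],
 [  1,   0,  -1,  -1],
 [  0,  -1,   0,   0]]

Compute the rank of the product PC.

First compute PC:
[[ -4,  -5,   4,   4],
 [  4, -22,  -4,  -4],
 [ -4,   4,   4,   4],
 [  4, -13,  -4,  -4]]
Now row reduce the product.
R2 ← R2 + R1: [0, -27, 0, 0]
R3 ← R3 − R1: [0, 9, 0, 0]
R4 ← R4 + R1: [0, -18, 0, 0]
R3 ← R3 + (1/3)·R2: [0, 0, 0, 0]
R4 ← R4 − (2/3)·R2: [0, 0, 0, 0]
2 nonzero rows, so rank(PC) = 2.

2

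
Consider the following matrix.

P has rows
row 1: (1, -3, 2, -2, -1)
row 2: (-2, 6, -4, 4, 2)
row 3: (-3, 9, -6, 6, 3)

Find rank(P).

Row reduce to echelon form.
R2 ← R2 + (2)·R1: [0, 0, 0, 0, 0]
R3 ← R3 + (3)·R1: [0, 0, 0, 0, 0]
Echelon form has 1 nonzero row, so rank(P) = 1.

1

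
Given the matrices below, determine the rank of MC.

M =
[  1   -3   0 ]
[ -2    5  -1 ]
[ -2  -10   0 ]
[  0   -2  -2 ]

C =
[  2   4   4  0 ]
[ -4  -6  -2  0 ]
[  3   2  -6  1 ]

First compute MC:
[[ 14,  22,  10,   0],
 [-27, -40, -12,  -1],
 [ 36,  52,  12,   0],
 [  2,   8,  16,  -2]]
Now row reduce the product.
R2 ← R2 + (27/14)·R1: [0, 17/7, 51/7, -1]
R3 ← R3 − (18/7)·R1: [0, -32/7, -96/7, 0]
R4 ← R4 − (1/7)·R1: [0, 34/7, 102/7, -2]
R3 ← R3 + (32/17)·R2: [0, 0, 0, -32/17]
R4 ← R4 − (2)·R2: [0, 0, 0, 0]
3 nonzero rows, so rank(MC) = 3.

3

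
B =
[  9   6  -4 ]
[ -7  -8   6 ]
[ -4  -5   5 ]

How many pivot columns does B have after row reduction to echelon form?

3

Row reduce to echelon form.
R2 ← R2 + (7/9)·R1: [0, -10/3, 26/9]
R3 ← R3 + (4/9)·R1: [0, -7/3, 29/9]
R3 ← R3 − (7/10)·R2: [0, 0, 6/5]
Echelon form has 3 nonzero rows, so rank(B) = 3.
Each nonzero row contributes one pivot column: 3 pivot columns.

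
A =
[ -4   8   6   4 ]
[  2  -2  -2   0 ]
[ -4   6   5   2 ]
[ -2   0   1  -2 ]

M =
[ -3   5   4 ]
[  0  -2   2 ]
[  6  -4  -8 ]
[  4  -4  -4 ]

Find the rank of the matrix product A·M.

2

First compute AM:
[[ 64, -76, -64],
 [-18,  22,  20],
 [ 50, -60, -52],
 [  4,  -6,  -8]]
Now row reduce the product.
R2 ← R2 + (9/32)·R1: [0, 5/8, 2]
R3 ← R3 − (25/32)·R1: [0, -5/8, -2]
R4 ← R4 − (1/16)·R1: [0, -5/4, -4]
R3 ← R3 + R2: [0, 0, 0]
R4 ← R4 + (2)·R2: [0, 0, 0]
2 nonzero rows, so rank(AM) = 2.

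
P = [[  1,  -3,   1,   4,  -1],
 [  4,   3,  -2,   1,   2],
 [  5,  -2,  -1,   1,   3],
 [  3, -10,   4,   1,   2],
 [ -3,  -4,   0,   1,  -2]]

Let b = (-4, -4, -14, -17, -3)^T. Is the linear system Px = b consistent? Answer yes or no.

yes

Row reduce the augmented matrix [P | b].
R2 ← R2 − (4)·R1: [0, 15, -6, -15, 6, 12]
R3 ← R3 − (5)·R1: [0, 13, -6, -19, 8, 6]
R4 ← R4 − (3)·R1: [0, -1, 1, -11, 5, -5]
R5 ← R5 + (3)·R1: [0, -13, 3, 13, -5, -15]
R3 ← R3 − (13/15)·R2: [0, 0, -4/5, -6, 14/5, -22/5]
R4 ← R4 + (1/15)·R2: [0, 0, 3/5, -12, 27/5, -21/5]
R5 ← R5 + (13/15)·R2: [0, 0, -11/5, 0, 1/5, -23/5]
R4 ← R4 + (3/4)·R3: [0, 0, 0, -33/2, 15/2, -15/2]
R5 ← R5 − (11/4)·R3: [0, 0, 0, 33/2, -15/2, 15/2]
R5 ← R5 + R4: [0, 0, 0, 0, 0, 0]
The echelon form has 4 nonzero rows, and every pivot lies in the first 5 columns, so rank(P) = rank([P|b]) = 4.
The system is consistent.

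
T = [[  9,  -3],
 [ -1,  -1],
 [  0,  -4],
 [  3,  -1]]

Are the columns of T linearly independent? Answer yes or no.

Row reduce T to echelon form.
R2 ← R2 + (1/9)·R1: [0, -4/3]
R4 ← R4 − (1/3)·R1: [0, 0]
R3 ← R3 − (3)·R2: [0, 0]
2 pivots among 2 columns.
Every column is a pivot column, so the columns are linearly independent.

yes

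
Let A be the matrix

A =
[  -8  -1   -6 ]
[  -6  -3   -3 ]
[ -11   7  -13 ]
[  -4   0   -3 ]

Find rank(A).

3

Row reduce to echelon form.
R2 ← R2 − (3/4)·R1: [0, -9/4, 3/2]
R3 ← R3 − (11/8)·R1: [0, 67/8, -19/4]
R4 ← R4 − (1/2)·R1: [0, 1/2, 0]
R3 ← R3 + (67/18)·R2: [0, 0, 5/6]
R4 ← R4 + (2/9)·R2: [0, 0, 1/3]
R4 ← R4 − (2/5)·R3: [0, 0, 0]
Echelon form has 3 nonzero rows, so rank(A) = 3.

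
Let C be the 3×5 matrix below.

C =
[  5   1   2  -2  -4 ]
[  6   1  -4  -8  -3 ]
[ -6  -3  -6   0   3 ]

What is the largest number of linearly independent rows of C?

3

Row reduce to echelon form.
R2 ← R2 − (6/5)·R1: [0, -1/5, -32/5, -28/5, 9/5]
R3 ← R3 + (6/5)·R1: [0, -9/5, -18/5, -12/5, -9/5]
R3 ← R3 − (9)·R2: [0, 0, 54, 48, -18]
Echelon form has 3 nonzero rows, so rank(C) = 3.
The rank gives the maximum number of linearly independent rows: 3.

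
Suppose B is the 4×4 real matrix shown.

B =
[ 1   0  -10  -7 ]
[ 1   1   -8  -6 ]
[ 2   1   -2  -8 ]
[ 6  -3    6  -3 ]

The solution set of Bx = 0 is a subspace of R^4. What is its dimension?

0

Row reduce to echelon form.
R2 ← R2 − R1: [0, 1, 2, 1]
R3 ← R3 − (2)·R1: [0, 1, 18, 6]
R4 ← R4 − (6)·R1: [0, -3, 66, 39]
R3 ← R3 − R2: [0, 0, 16, 5]
R4 ← R4 + (3)·R2: [0, 0, 72, 42]
R4 ← R4 − (9/2)·R3: [0, 0, 0, 39/2]
4 nonzero rows, so rank(B) = 4.
B has 4 columns; by rank–nullity, nullity = 4 − 4 = 0.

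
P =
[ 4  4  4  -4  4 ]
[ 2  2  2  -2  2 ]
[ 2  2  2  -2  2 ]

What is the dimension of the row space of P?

Row reduce to echelon form.
R2 ← R2 − (1/2)·R1: [0, 0, 0, 0, 0]
R3 ← R3 − (1/2)·R1: [0, 0, 0, 0, 0]
Echelon form has 1 nonzero row, so rank(P) = 1.
The row space has dimension equal to the rank: 1.

1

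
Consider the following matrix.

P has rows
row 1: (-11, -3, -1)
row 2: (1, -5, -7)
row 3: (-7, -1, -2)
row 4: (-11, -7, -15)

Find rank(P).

Row reduce to echelon form.
R2 ← R2 + (1/11)·R1: [0, -58/11, -78/11]
R3 ← R3 − (7/11)·R1: [0, 10/11, -15/11]
R4 ← R4 − R1: [0, -4, -14]
R3 ← R3 + (5/29)·R2: [0, 0, -75/29]
R4 ← R4 − (22/29)·R2: [0, 0, -250/29]
R4 ← R4 − (10/3)·R3: [0, 0, 0]
Echelon form has 3 nonzero rows, so rank(P) = 3.

3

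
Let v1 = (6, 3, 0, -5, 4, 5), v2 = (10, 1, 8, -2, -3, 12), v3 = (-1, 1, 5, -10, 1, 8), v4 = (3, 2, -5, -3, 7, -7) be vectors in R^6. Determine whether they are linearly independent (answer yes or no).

yes

Form the matrix with these vectors as rows and row reduce.
R2 ← R2 − (5/3)·R1: [0, -4, 8, 19/3, -29/3, 11/3]
R3 ← R3 + (1/6)·R1: [0, 3/2, 5, -65/6, 5/3, 53/6]
R4 ← R4 − (1/2)·R1: [0, 1/2, -5, -1/2, 5, -19/2]
R3 ← R3 + (3/8)·R2: [0, 0, 8, -203/24, -47/24, 245/24]
R4 ← R4 + (1/8)·R2: [0, 0, -4, 7/24, 91/24, -217/24]
R4 ← R4 + (1/2)·R3: [0, 0, 0, -63/16, 45/16, -63/16]
4 nonzero rows, so the 4 vectors span a space of dimension 4.
Since 4 = 4, the vectors are linearly independent.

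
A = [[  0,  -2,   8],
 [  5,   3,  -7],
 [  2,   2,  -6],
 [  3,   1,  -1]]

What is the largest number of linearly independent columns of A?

Row reduce to echelon form.
Swap R1 ↔ R2
R3 ← R3 − (2/5)·R1: [0, 4/5, -16/5]
R4 ← R4 − (3/5)·R1: [0, -4/5, 16/5]
R3 ← R3 + (2/5)·R2: [0, 0, 0]
R4 ← R4 − (2/5)·R2: [0, 0, 0]
Echelon form has 2 nonzero rows, so rank(A) = 2.
The rank gives the maximum number of linearly independent columns: 2.

2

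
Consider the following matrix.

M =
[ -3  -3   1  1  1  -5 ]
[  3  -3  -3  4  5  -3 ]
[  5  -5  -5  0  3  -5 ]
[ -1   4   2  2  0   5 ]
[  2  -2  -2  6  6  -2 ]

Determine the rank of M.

Row reduce to echelon form.
R2 ← R2 + R1: [0, -6, -2, 5, 6, -8]
R3 ← R3 + (5/3)·R1: [0, -10, -10/3, 5/3, 14/3, -40/3]
R4 ← R4 − (1/3)·R1: [0, 5, 5/3, 5/3, -1/3, 20/3]
R5 ← R5 + (2/3)·R1: [0, -4, -4/3, 20/3, 20/3, -16/3]
R3 ← R3 − (5/3)·R2: [0, 0, 0, -20/3, -16/3, 0]
R4 ← R4 + (5/6)·R2: [0, 0, 0, 35/6, 14/3, 0]
R5 ← R5 − (2/3)·R2: [0, 0, 0, 10/3, 8/3, 0]
R4 ← R4 + (7/8)·R3: [0, 0, 0, 0, 0, 0]
R5 ← R5 + (1/2)·R3: [0, 0, 0, 0, 0, 0]
Echelon form has 3 nonzero rows, so rank(M) = 3.

3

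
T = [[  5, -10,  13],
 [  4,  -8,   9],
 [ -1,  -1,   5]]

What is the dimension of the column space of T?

Row reduce to echelon form.
R2 ← R2 − (4/5)·R1: [0, 0, -7/5]
R3 ← R3 + (1/5)·R1: [0, -3, 38/5]
Swap R2 ↔ R3
Echelon form has 3 nonzero rows, so rank(T) = 3.
The column space has dimension equal to the rank: 3.

3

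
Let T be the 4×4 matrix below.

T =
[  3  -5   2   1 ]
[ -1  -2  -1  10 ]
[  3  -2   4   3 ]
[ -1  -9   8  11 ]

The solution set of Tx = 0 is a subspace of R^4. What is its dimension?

0

Row reduce to echelon form.
R2 ← R2 + (1/3)·R1: [0, -11/3, -1/3, 31/3]
R3 ← R3 − R1: [0, 3, 2, 2]
R4 ← R4 + (1/3)·R1: [0, -32/3, 26/3, 34/3]
R3 ← R3 + (9/11)·R2: [0, 0, 19/11, 115/11]
R4 ← R4 − (32/11)·R2: [0, 0, 106/11, -206/11]
R4 ← R4 − (106/19)·R3: [0, 0, 0, -1464/19]
4 nonzero rows, so rank(T) = 4.
T has 4 columns; by rank–nullity, nullity = 4 − 4 = 0.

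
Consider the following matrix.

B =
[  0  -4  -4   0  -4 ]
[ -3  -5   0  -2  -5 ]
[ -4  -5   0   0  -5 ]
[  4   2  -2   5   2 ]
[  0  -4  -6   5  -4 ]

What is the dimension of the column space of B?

4

Row reduce to echelon form.
Swap R1 ↔ R2
R3 ← R3 − (4/3)·R1: [0, 5/3, 0, 8/3, 5/3]
R4 ← R4 + (4/3)·R1: [0, -14/3, -2, 7/3, -14/3]
R3 ← R3 + (5/12)·R2: [0, 0, -5/3, 8/3, 0]
R4 ← R4 − (7/6)·R2: [0, 0, 8/3, 7/3, 0]
R5 ← R5 − R2: [0, 0, -2, 5, 0]
R4 ← R4 + (8/5)·R3: [0, 0, 0, 33/5, 0]
R5 ← R5 − (6/5)·R3: [0, 0, 0, 9/5, 0]
R5 ← R5 − (3/11)·R4: [0, 0, 0, 0, 0]
Echelon form has 4 nonzero rows, so rank(B) = 4.
The column space has dimension equal to the rank: 4.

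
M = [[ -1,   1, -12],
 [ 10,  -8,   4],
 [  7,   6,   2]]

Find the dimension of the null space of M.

Row reduce to echelon form.
R2 ← R2 + (10)·R1: [0, 2, -116]
R3 ← R3 + (7)·R1: [0, 13, -82]
R3 ← R3 − (13/2)·R2: [0, 0, 672]
3 nonzero rows, so rank(M) = 3.
M has 3 columns; by rank–nullity, nullity = 3 − 3 = 0.

0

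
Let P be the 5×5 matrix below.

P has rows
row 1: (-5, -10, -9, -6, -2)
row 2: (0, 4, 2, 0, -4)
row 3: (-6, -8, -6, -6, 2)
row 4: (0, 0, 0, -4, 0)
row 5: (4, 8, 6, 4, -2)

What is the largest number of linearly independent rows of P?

Row reduce to echelon form.
R3 ← R3 − (6/5)·R1: [0, 4, 24/5, 6/5, 22/5]
R5 ← R5 + (4/5)·R1: [0, 0, -6/5, -4/5, -18/5]
R3 ← R3 − R2: [0, 0, 14/5, 6/5, 42/5]
R5 ← R5 + (3/7)·R3: [0, 0, 0, -2/7, 0]
R5 ← R5 − (1/14)·R4: [0, 0, 0, 0, 0]
Echelon form has 4 nonzero rows, so rank(P) = 4.
The rank gives the maximum number of linearly independent rows: 4.

4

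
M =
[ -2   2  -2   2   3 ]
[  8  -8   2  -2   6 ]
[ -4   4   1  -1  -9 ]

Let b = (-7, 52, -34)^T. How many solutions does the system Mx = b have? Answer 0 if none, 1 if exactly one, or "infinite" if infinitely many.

infinite

Row reduce the augmented matrix [M | b].
R2 ← R2 + (4)·R1: [0, 0, -6, 6, 18, 24]
R3 ← R3 − (2)·R1: [0, 0, 5, -5, -15, -20]
R3 ← R3 + (5/6)·R2: [0, 0, 0, 0, 0, 0]
The echelon form has 2 nonzero rows, and every pivot lies in the first 5 columns, so rank(M) = rank([M|b]) = 2.
The system is consistent.
rank = 2 < 5 unknowns, so there are infinitely many solutions.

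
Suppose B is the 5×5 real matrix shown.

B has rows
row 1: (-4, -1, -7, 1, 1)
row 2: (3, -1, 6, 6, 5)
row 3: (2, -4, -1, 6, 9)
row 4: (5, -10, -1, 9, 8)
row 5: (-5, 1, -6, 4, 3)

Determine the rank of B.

Row reduce to echelon form.
R2 ← R2 + (3/4)·R1: [0, -7/4, 3/4, 27/4, 23/4]
R3 ← R3 + (1/2)·R1: [0, -9/2, -9/2, 13/2, 19/2]
R4 ← R4 + (5/4)·R1: [0, -45/4, -39/4, 41/4, 37/4]
R5 ← R5 − (5/4)·R1: [0, 9/4, 11/4, 11/4, 7/4]
R3 ← R3 − (18/7)·R2: [0, 0, -45/7, -76/7, -37/7]
R4 ← R4 − (45/7)·R2: [0, 0, -102/7, -232/7, -194/7]
R5 ← R5 + (9/7)·R2: [0, 0, 26/7, 80/7, 64/7]
R4 ← R4 − (34/15)·R3: [0, 0, 0, -128/15, -236/15]
R5 ← R5 + (26/45)·R3: [0, 0, 0, 232/45, 274/45]
R5 ← R5 + (29/48)·R4: [0, 0, 0, 0, -41/12]
Echelon form has 5 nonzero rows, so rank(B) = 5.

5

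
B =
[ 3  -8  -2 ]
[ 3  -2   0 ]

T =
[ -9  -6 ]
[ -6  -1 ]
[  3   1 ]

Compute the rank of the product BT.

2

First compute BT:
[[ 15, -12],
 [-15, -16]]
Now row reduce the product.
R2 ← R2 + R1: [0, -28]
2 nonzero rows, so rank(BT) = 2.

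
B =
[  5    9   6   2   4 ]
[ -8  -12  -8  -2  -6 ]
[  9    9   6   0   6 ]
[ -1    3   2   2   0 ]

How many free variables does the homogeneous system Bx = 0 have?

Row reduce to echelon form.
R2 ← R2 + (8/5)·R1: [0, 12/5, 8/5, 6/5, 2/5]
R3 ← R3 − (9/5)·R1: [0, -36/5, -24/5, -18/5, -6/5]
R4 ← R4 + (1/5)·R1: [0, 24/5, 16/5, 12/5, 4/5]
R3 ← R3 + (3)·R2: [0, 0, 0, 0, 0]
R4 ← R4 − (2)·R2: [0, 0, 0, 0, 0]
2 nonzero rows, so rank(B) = 2.
B has 5 columns; by rank–nullity, nullity = 5 − 2 = 3.

3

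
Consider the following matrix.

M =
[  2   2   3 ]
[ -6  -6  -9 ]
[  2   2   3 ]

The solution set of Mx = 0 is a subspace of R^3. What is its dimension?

2

Row reduce to echelon form.
R2 ← R2 + (3)·R1: [0, 0, 0]
R3 ← R3 − R1: [0, 0, 0]
1 nonzero row, so rank(M) = 1.
M has 3 columns; by rank–nullity, nullity = 3 − 1 = 2.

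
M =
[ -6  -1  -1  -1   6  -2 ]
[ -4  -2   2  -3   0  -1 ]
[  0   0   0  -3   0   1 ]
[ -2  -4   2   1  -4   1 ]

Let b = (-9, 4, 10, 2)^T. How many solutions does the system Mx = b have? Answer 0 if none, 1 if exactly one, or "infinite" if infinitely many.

infinite

Row reduce the augmented matrix [M | b].
R2 ← R2 − (2/3)·R1: [0, -4/3, 8/3, -7/3, -4, 1/3, 10]
R4 ← R4 − (1/3)·R1: [0, -11/3, 7/3, 4/3, -6, 5/3, 5]
R4 ← R4 − (11/4)·R2: [0, 0, -5, 31/4, 5, 3/4, -45/2]
Swap R3 ↔ R4
The echelon form has 4 nonzero rows, and every pivot lies in the first 6 columns, so rank(M) = rank([M|b]) = 4.
The system is consistent.
rank = 4 < 6 unknowns, so there are infinitely many solutions.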